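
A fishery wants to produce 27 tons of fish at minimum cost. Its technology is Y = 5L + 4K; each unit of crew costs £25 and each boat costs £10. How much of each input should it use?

The inputs are perfect substitutes, so the firm uses whichever has the lower cost per unit of output.
Cost per unit of output via L is w/5 = 5; via K it is r/4 = 2.5. K is cheaper.
Producing Y = 27 with K alone: L = 0, K = 6.75.

L* = 0, K* = 6.75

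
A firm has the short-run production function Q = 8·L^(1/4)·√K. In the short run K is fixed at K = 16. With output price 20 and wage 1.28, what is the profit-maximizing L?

With K = 16, MP_L = (1/4)·8·L^(-3/4)·16^(1/2) = 8·L^(-3/4).
Profit maximization for a price taker requires P·MP_L = w: 20·8·L^(-3/4) = 1.28.
So L^(-3/4) = 0.008, which gives L = 625.

L* = 625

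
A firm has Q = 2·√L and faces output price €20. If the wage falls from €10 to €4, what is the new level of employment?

L* = 25

From P·MP_L = w with MP_L = L^(-1/2), the labor demand is L(w) = (20/w)^(2).
At w = 10: L = 4. At w = 4: L = 25.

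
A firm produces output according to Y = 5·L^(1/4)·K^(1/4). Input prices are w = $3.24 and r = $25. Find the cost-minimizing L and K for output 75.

Cost minimization requires the marginal rate of technical substitution to equal the input-price ratio: MP_L/MP_K = w/r.
Here MP_L/MP_K = (1/4)·(K/L)/(1/4) = (K/L). Setting this equal to 3.24/25 = 0.1296 gives K = 0.1296L.
Substituting into Y = 75: 5·L^(1/4)·(0.1296L)^(1/4) = 75.
Solving, L = 625 and K = 81.

L* = 625, K* = 81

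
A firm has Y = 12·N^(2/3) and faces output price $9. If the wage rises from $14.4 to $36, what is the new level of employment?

N* = 8

From P·MP_N = w with MP_N = 8·N^(-1/3), the labor demand is N(w) = (72/w)^(3).
At w = 14.4: N = 125. At w = 36: N = 8.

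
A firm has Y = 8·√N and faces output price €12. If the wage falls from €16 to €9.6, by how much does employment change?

From P·MP_N = w with MP_N = 4·N^(-1/2), the labor demand is N(w) = (48/w)^(2).
At w = 16: N = 9. At w = 9.6: N = 25.
ΔN = 25 − 9 = 16.

ΔN = 16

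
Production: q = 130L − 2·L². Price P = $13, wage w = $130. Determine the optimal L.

L* = 30

The marginal product of L is MP_L = 130 − 4L.
A price-taking firm hires until the value of the marginal product equals the wage: P·MP_L = w, so 13·(130 − 4L) = 130.
Then 130 − 4L = 10, giving L = 30.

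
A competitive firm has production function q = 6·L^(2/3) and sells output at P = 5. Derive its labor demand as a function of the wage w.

MP_L = (2/3)·6·L^(-1/3) = 4·L^(-1/3).
Setting P·MP_L = w: 20·L^(-1/3) = w.
Solving for L: L^(-1/3) = w/20, so L = (20/w)^(3).

L(w) = 8000/w³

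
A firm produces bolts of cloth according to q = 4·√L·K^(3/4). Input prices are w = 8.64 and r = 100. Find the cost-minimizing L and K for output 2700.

Cost minimization requires the marginal rate of technical substitution to equal the input-price ratio: MP_L/MP_K = w/r.
Here MP_L/MP_K = (1/2)·(K/L)/(3/4) = (2/3)·(K/L). Setting this equal to 8.64/100 = 0.0864 gives K = 0.1296L.
Substituting into q = 2700: 4·L^(1/2)·(0.1296L)^(3/4) = 2700.
Solving, L = 625 and K = 81.

L* = 625, K* = 81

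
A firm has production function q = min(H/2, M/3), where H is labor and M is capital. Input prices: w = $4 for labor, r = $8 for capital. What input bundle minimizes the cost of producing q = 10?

With a fixed-proportions technology, the cost-minimizing bundle uses no slack in either input: H/2 = M/3 = q.
So H = 2·10 = 20 and M = 3·10 = 30.

H* = 20, M* = 30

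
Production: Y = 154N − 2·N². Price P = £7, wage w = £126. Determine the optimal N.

N* = 34

The marginal product of N is MP_N = 154 − 4N.
A price-taking firm hires until the value of the marginal product equals the wage: P·MP_N = w, so 7·(154 − 4N) = 126.
Then 154 − 4N = 18, giving N = 34.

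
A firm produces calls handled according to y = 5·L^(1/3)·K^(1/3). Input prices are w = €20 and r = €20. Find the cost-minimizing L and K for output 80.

L* = 64, K* = 64

Cost minimization requires the marginal rate of technical substitution to equal the input-price ratio: MP_L/MP_K = w/r.
Here MP_L/MP_K = (1/3)·(K/L)/(1/3) = (K/L). Setting this equal to 20/20 = 1 gives K = L.
Substituting into y = 80: 5·L^(1/3)·(L)^(1/3) = 80.
Solving, L = 64 and K = 64.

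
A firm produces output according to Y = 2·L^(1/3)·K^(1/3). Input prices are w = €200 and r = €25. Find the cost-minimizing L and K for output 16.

L* = 8, K* = 64

Cost minimization requires the marginal rate of technical substitution to equal the input-price ratio: MP_L/MP_K = w/r.
Here MP_L/MP_K = (1/3)·(K/L)/(1/3) = (K/L). Setting this equal to 200/25 = 8 gives K = 8L.
Substituting into Y = 16: 2·L^(1/3)·(8L)^(1/3) = 16.
Solving, L = 8 and K = 64.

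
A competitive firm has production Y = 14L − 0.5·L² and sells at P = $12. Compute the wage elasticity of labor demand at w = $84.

From P·MP_L = w with MP_L = 14 − L, labor demand is L(w) = 14 − w/12.
dL/dw = −1/(12) = -1/12.
At w = 84, L = 7, so ε = (dL/dw)·(w/L) = (-1/12)·(84/7) = -1.

ε = -1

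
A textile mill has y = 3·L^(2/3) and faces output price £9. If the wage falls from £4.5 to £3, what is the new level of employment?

From P·MP_L = w with MP_L = 2·L^(-1/3), the labor demand is L(w) = (18/w)^(3).
At w = 4.5: L = 64. At w = 3: L = 216.

L* = 216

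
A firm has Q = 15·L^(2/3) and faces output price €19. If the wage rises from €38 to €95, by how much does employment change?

From P·MP_L = w with MP_L = 10·L^(-1/3), the labor demand is L(w) = (190/w)^(3).
At w = 38: L = 125. At w = 95: L = 8.
ΔL = 8 − 125 = -117.

ΔL = -117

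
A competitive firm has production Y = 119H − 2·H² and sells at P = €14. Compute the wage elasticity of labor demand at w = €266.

From P·MP_H = w with MP_H = 119 − 4H, labor demand is H(w) = (119 − w/14)/4.
dH/dw = −1/(56) = -1/56.
At w = 266, H = 25, so ε = (dH/dw)·(w/H) = (-1/56)·(266/25) = -0.19.

ε = -0.19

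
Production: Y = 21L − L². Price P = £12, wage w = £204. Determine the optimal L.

L* = 2

The marginal product of L is MP_L = 21 − 2L.
A price-taking firm hires until the value of the marginal product equals the wage: P·MP_L = w, so 12·(21 − 2L) = 204.
Then 21 − 2L = 17, giving L = 2.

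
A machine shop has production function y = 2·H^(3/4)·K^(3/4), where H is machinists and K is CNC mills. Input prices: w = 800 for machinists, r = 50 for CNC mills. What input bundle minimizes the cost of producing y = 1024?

H* = 16, K* = 256

Cost minimization requires the marginal rate of technical substitution to equal the input-price ratio: MP_H/MP_K = w/r.
Here MP_H/MP_K = (3/4)·(K/H)/(3/4) = (K/H). Setting this equal to 800/50 = 16 gives K = 16H.
Substituting into y = 1024: 2·H^(3/4)·(16H)^(3/4) = 1024.
Solving, H = 16 and K = 256.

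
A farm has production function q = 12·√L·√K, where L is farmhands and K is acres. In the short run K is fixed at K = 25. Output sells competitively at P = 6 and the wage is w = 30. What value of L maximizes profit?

L* = 36

With K = 25, MP_L = (1/2)·12·L^(-1/2)·25^(1/2) = 30·L^(-1/2).
Profit maximization for a price taker requires P·MP_L = w: 6·30·L^(-1/2) = 30.
So L^(-1/2) = 1/6, which gives L = 36.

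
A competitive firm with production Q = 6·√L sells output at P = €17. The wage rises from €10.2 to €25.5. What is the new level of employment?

L* = 4

From P·MP_L = w with MP_L = 3·L^(-1/2), the labor demand is L(w) = (51/w)^(2).
At w = 10.2: L = 25. At w = 25.5: L = 4.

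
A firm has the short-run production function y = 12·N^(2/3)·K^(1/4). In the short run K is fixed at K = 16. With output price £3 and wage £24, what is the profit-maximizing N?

With K = 16, MP_N = (2/3)·12·N^(-1/3)·16^(1/4) = 16·N^(-1/3).
Profit maximization for a price taker requires P·MP_N = w: 3·16·N^(-1/3) = 24.
So N^(-1/3) = 0.5, which gives N = 8.

N* = 8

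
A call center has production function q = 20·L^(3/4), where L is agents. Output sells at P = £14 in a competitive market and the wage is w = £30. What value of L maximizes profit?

L* = 2401

MP_L = (3/4)·20·L^(-1/4) = 15·L^(-1/4).
Profit maximization for a price taker requires P·MP_L = w: 14·15·L^(-1/4) = 30.
So L^(-1/4) = 1/7, which gives L = 2401.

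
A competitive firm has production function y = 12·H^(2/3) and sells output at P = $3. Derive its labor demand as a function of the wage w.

MP_H = (2/3)·12·H^(-1/3) = 8·H^(-1/3).
Setting P·MP_H = w: 24·H^(-1/3) = w.
Solving for H: H^(-1/3) = w/24, so H = (24/w)^(3).

H(w) = 13824/w³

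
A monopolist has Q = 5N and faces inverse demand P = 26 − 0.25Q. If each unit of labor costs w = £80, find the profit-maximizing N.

N* = 4

Marginal revenue from the inverse demand is MR = 26 − 0.5Q.
The marginal product is MP_N = 5.
A monopolist hires until marginal revenue product equals the wage: MR·MP_N = w.
(26 − 2.5N)·5 = 80, so N = 4.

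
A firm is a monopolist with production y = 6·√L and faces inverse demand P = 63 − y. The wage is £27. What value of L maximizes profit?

L* = 9

Marginal revenue from the inverse demand is MR = 63 − 2y.
The marginal product is MP_L = 3·L^(-1/2).
A monopolist hires until marginal revenue product equals the wage: MR·MP_L = w.
At L, y = 6·√L. Substituting and solving: (63 − 12·√L)·3·L^(-1/2) = 27 gives L = 9.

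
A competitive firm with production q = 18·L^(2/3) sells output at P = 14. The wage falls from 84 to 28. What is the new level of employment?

From P·MP_L = w with MP_L = 12·L^(-1/3), the labor demand is L(w) = (168/w)^(3).
At w = 84: L = 8. At w = 28: L = 216.

L* = 216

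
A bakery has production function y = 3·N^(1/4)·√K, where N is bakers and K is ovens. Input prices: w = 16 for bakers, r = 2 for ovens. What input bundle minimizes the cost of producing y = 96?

Cost minimization requires the marginal rate of technical substitution to equal the input-price ratio: MP_N/MP_K = w/r.
Here MP_N/MP_K = (1/4)·(K/N)/(1/2) = 0.5·(K/N). Setting this equal to 16/2 = 8 gives K = 16N.
Substituting into y = 96: 3·N^(1/4)·(16N)^(1/2) = 96.
Solving, N = 16 and K = 256.

N* = 16, K* = 256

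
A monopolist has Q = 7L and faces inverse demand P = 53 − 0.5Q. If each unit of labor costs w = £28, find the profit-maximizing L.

L* = 7

Marginal revenue from the inverse demand is MR = 53 − Q.
The marginal product is MP_L = 7.
A monopolist hires until marginal revenue product equals the wage: MR·MP_L = w.
(53 − 7L)·7 = 28, so L = 7.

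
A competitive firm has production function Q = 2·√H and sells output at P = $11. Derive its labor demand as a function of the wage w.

H(w) = 121/w²

MP_H = (1/2)·2·H^(-1/2) = H^(-1/2).
Setting P·MP_H = w: 11·H^(-1/2) = w.
Solving for H: H^(-1/2) = w/11, so H = (11/w)^(2).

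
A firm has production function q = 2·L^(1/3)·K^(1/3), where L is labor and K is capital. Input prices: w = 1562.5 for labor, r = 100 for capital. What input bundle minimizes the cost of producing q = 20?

Cost minimization requires the marginal rate of technical substitution to equal the input-price ratio: MP_L/MP_K = w/r.
Here MP_L/MP_K = (1/3)·(K/L)/(1/3) = (K/L). Setting this equal to 1562.5/100 = 15.625 gives K = 15.625L.
Substituting into q = 20: 2·L^(1/3)·(15.625L)^(1/3) = 20.
Solving, L = 8 and K = 125.

L* = 8, K* = 125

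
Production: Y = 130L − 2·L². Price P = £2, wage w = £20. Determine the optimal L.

The marginal product of L is MP_L = 130 − 4L.
A price-taking firm hires until the value of the marginal product equals the wage: P·MP_L = w, so 2·(130 − 4L) = 20.
Then 130 − 4L = 10, giving L = 30.

L* = 30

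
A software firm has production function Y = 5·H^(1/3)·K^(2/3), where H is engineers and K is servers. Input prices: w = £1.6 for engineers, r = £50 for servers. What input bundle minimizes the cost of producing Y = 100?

Cost minimization requires the marginal rate of technical substitution to equal the input-price ratio: MP_H/MP_K = w/r.
Here MP_H/MP_K = (1/3)·(K/H)/(2/3) = 0.5·(K/H). Setting this equal to 1.6/50 = 0.032 gives K = 0.064H.
Substituting into Y = 100: 5·H^(1/3)·(0.064H)^(2/3) = 100.
Solving, H = 125 and K = 8.

H* = 125, K* = 8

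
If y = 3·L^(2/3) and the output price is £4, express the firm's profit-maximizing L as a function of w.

MP_L = (2/3)·3·L^(-1/3) = 2·L^(-1/3).
Setting P·MP_L = w: 8·L^(-1/3) = w.
Solving for L: L^(-1/3) = w/8, so L = (8/w)^(3).

L(w) = 512/w³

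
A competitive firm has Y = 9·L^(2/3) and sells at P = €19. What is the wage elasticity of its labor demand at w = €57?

ε = -3

MP_L = (2/3)·9·L^(-1/3), so P·MP_L = w gives 114·L^(-1/3) = w.
Solving, L(w) = (114/w)^(3). This is a constant-elasticity form: L ∝ w^(−3), so ε = −3.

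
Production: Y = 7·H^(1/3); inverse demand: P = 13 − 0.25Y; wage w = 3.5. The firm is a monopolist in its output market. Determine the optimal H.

H* = 8

Marginal revenue from the inverse demand is MR = 13 − 0.5Y.
The marginal product is MP_H = (7/3)·H^(-2/3).
A monopolist hires until marginal revenue product equals the wage: MR·MP_H = w.
At H, Y = 7·H^(1/3). Substituting and solving: (13 − 3.5·H^(1/3))·(7/3)·H^(-2/3) = 3.5 gives H = 8.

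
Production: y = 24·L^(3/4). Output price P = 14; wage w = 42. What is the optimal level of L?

MP_L = (3/4)·24·L^(-1/4) = 18·L^(-1/4).
Profit maximization for a price taker requires P·MP_L = w: 14·18·L^(-1/4) = 42.
So L^(-1/4) = 1/6, which gives L = 1296.

L* = 1296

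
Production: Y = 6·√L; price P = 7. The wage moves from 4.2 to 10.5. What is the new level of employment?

From P·MP_L = w with MP_L = 3·L^(-1/2), the labor demand is L(w) = (21/w)^(2).
At w = 4.2: L = 25. At w = 10.5: L = 4.

L* = 4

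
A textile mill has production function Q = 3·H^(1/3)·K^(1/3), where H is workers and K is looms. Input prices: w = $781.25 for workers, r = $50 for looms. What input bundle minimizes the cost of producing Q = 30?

H* = 8, K* = 125

Cost minimization requires the marginal rate of technical substitution to equal the input-price ratio: MP_H/MP_K = w/r.
Here MP_H/MP_K = (1/3)·(K/H)/(1/3) = (K/H). Setting this equal to 781.25/50 = 15.625 gives K = 15.625H.
Substituting into Q = 30: 3·H^(1/3)·(15.625H)^(1/3) = 30.
Solving, H = 8 and K = 125.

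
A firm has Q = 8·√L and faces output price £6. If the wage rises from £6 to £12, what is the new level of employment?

From P·MP_L = w with MP_L = 4·L^(-1/2), the labor demand is L(w) = (24/w)^(2).
At w = 6: L = 16. At w = 12: L = 4.

L* = 4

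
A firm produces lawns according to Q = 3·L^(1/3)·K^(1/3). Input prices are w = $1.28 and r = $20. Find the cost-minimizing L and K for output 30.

L* = 125, K* = 8

Cost minimization requires the marginal rate of technical substitution to equal the input-price ratio: MP_L/MP_K = w/r.
Here MP_L/MP_K = (1/3)·(K/L)/(1/3) = (K/L). Setting this equal to 1.28/20 = 0.064 gives K = 0.064L.
Substituting into Q = 30: 3·L^(1/3)·(0.064L)^(1/3) = 30.
Solving, L = 125 and K = 8.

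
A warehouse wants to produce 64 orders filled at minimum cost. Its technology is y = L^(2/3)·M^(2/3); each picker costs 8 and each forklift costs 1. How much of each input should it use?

Cost minimization requires the marginal rate of technical substitution to equal the input-price ratio: MP_L/MP_M = w/r.
Here MP_L/MP_M = (2/3)·(M/L)/(2/3) = (M/L). Setting this equal to 8/1 = 8 gives M = 8L.
Substituting into y = 64: L^(2/3)·(8L)^(2/3) = 64.
Solving, L = 8 and M = 64.

L* = 8, M* = 64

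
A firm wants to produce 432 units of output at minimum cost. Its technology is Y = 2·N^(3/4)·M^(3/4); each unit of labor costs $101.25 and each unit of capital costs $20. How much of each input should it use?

N* = 16, M* = 81

Cost minimization requires the marginal rate of technical substitution to equal the input-price ratio: MP_N/MP_M = w/r.
Here MP_N/MP_M = (3/4)·(M/N)/(3/4) = (M/N). Setting this equal to 101.25/20 = 5.0625 gives M = 5.0625N.
Substituting into Y = 432: 2·N^(3/4)·(5.0625N)^(3/4) = 432.
Solving, N = 16 and M = 81.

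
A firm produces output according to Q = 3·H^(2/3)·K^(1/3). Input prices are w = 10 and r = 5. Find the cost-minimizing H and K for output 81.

H* = 27, K* = 27

Cost minimization requires the marginal rate of technical substitution to equal the input-price ratio: MP_H/MP_K = w/r.
Here MP_H/MP_K = (2/3)·(K/H)/(1/3) = 2·(K/H). Setting this equal to 10/5 = 2 gives K = H.
Substituting into Q = 81: 3·H^(2/3)·(H)^(1/3) = 81.
Solving, H = 27 and K = 27.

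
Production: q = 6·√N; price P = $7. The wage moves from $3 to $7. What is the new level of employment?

From P·MP_N = w with MP_N = 3·N^(-1/2), the labor demand is N(w) = (21/w)^(2).
At w = 3: N = 49. At w = 7: N = 9.

N* = 9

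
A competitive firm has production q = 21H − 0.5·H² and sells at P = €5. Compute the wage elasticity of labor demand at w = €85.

From P·MP_H = w with MP_H = 21 − H, labor demand is H(w) = 21 − w/5.
dH/dw = −1/(5) = -0.2.
At w = 85, H = 4, so ε = (dH/dw)·(w/H) = (-0.2)·(85/4) = -4.25.

ε = -4.25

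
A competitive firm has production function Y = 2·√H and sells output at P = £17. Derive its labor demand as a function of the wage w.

MP_H = (1/2)·2·H^(-1/2) = H^(-1/2).
Setting P·MP_H = w: 17·H^(-1/2) = w.
Solving for H: H^(-1/2) = w/17, so H = (17/w)^(2).

H(w) = 289/w²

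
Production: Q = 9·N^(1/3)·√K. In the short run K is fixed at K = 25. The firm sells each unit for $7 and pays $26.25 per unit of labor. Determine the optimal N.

N* = 8

With K = 25, MP_N = (1/3)·9·N^(-2/3)·25^(1/2) = 15·N^(-2/3).
Profit maximization for a price taker requires P·MP_N = w: 7·15·N^(-2/3) = 26.25.
So N^(-2/3) = 0.25, which gives N = 8.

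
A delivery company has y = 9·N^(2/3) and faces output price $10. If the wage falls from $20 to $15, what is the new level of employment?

From P·MP_N = w with MP_N = 6·N^(-1/3), the labor demand is N(w) = (60/w)^(3).
At w = 20: N = 27. At w = 15: N = 64.

N* = 64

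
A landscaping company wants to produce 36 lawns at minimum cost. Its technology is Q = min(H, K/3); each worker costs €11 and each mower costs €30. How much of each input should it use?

With a fixed-proportions technology, the cost-minimizing bundle uses no slack in either input: H = K/3 = Q.
So H = 36 and K = 3·36 = 108.

H* = 36, K* = 108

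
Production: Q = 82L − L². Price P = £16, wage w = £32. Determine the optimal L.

The marginal product of L is MP_L = 82 − 2L.
A price-taking firm hires until the value of the marginal product equals the wage: P·MP_L = w, so 16·(82 − 2L) = 32.
Then 82 − 2L = 2, giving L = 40.

L* = 40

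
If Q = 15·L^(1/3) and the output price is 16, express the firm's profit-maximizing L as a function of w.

MP_L = (1/3)·15·L^(-2/3) = 5·L^(-2/3).
Setting P·MP_L = w: 80·L^(-2/3) = w.
Solving for L: L^(-2/3) = w/80, so L = (80/w)^(3/2).

L(w) = (80/w)^(3/2)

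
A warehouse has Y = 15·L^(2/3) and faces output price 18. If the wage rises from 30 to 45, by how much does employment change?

From P·MP_L = w with MP_L = 10·L^(-1/3), the labor demand is L(w) = (180/w)^(3).
At w = 30: L = 216. At w = 45: L = 64.
ΔL = 64 − 216 = -152.

ΔL = -152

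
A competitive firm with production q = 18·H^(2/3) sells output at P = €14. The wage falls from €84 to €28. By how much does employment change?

ΔH = 208

From P·MP_H = w with MP_H = 12·H^(-1/3), the labor demand is H(w) = (168/w)^(3).
At w = 84: H = 8. At w = 28: H = 216.
ΔH = 216 − 8 = 208.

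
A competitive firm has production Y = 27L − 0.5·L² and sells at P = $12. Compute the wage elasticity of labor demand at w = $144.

ε = -0.8

From P·MP_L = w with MP_L = 27 − L, labor demand is L(w) = 27 − w/12.
dL/dw = −1/(12) = -1/12.
At w = 144, L = 15, so ε = (dL/dw)·(w/L) = (-1/12)·(144/15) = -0.8.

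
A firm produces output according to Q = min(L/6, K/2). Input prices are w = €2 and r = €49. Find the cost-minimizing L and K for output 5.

L* = 30, K* = 10

With a fixed-proportions technology, the cost-minimizing bundle uses no slack in either input: L/6 = K/2 = Q.
So L = 6·5 = 30 and K = 2·5 = 10.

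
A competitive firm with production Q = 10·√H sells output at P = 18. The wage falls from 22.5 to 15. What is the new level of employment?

From P·MP_H = w with MP_H = 5·H^(-1/2), the labor demand is H(w) = (90/w)^(2).
At w = 22.5: H = 16. At w = 15: H = 36.

H* = 36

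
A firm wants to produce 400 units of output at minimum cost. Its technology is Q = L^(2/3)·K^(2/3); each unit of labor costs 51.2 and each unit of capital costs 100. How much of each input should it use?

Cost minimization requires the marginal rate of technical substitution to equal the input-price ratio: MP_L/MP_K = w/r.
Here MP_L/MP_K = (2/3)·(K/L)/(2/3) = (K/L). Setting this equal to 51.2/100 = 0.512 gives K = 0.512L.
Substituting into Q = 400: L^(2/3)·(0.512L)^(2/3) = 400.
Solving, L = 125 and K = 64.

L* = 125, K* = 64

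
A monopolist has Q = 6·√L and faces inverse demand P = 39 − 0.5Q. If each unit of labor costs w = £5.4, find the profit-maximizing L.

L* = 25

Marginal revenue from the inverse demand is MR = 39 − Q.
The marginal product is MP_L = 3·L^(-1/2).
A monopolist hires until marginal revenue product equals the wage: MR·MP_L = w.
At L, Q = 6·√L. Substituting and solving: (39 − 6·√L)·3·L^(-1/2) = 5.4 gives L = 25.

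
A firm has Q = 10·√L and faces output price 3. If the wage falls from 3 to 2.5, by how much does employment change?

From P·MP_L = w with MP_L = 5·L^(-1/2), the labor demand is L(w) = (15/w)^(2).
At w = 3: L = 25. At w = 2.5: L = 36.
ΔL = 36 − 25 = 11.

ΔL = 11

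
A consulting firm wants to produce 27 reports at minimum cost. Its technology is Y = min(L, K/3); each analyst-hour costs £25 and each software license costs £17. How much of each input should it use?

L* = 27, K* = 81

With a fixed-proportions technology, the cost-minimizing bundle uses no slack in either input: L = K/3 = Y.
So L = 27 and K = 3·27 = 81.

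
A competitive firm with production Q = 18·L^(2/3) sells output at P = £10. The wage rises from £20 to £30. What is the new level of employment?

L* = 64

From P·MP_L = w with MP_L = 12·L^(-1/3), the labor demand is L(w) = (120/w)^(3).
At w = 20: L = 216. At w = 30: L = 64.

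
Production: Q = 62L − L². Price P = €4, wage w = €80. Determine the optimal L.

The marginal product of L is MP_L = 62 − 2L.
A price-taking firm hires until the value of the marginal product equals the wage: P·MP_L = w, so 4·(62 − 2L) = 80.
Then 62 − 2L = 20, giving L = 21.

L* = 21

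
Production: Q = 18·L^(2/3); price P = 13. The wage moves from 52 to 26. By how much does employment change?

ΔL = 189

From P·MP_L = w with MP_L = 12·L^(-1/3), the labor demand is L(w) = (156/w)^(3).
At w = 52: L = 27. At w = 26: L = 216.
ΔL = 216 − 27 = 189.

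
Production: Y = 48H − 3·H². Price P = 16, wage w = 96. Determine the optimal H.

The marginal product of H is MP_H = 48 − 6H.
A price-taking firm hires until the value of the marginal product equals the wage: P·MP_H = w, so 16·(48 − 6H) = 96.
Then 48 − 6H = 6, giving H = 7.

H* = 7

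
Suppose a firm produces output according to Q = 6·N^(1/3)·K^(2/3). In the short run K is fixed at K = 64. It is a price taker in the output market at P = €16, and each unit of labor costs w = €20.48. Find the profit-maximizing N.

With K = 64, MP_N = (1/3)·6·N^(-2/3)·64^(2/3) = 32·N^(-2/3).
Profit maximization for a price taker requires P·MP_N = w: 16·32·N^(-2/3) = 20.48.
So N^(-2/3) = 0.04, which gives N = 125.

N* = 125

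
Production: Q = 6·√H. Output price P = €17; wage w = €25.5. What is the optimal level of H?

H* = 4

MP_H = (1/2)·6·H^(-1/2) = 3·H^(-1/2).
Profit maximization for a price taker requires P·MP_H = w: 17·3·H^(-1/2) = 25.5.
So H^(-1/2) = 0.5, which gives H = 4.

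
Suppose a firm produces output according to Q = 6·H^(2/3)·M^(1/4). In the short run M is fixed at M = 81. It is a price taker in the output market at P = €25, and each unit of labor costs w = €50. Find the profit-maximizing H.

H* = 216

With M = 81, MP_H = (2/3)·6·H^(-1/3)·81^(1/4) = 12·H^(-1/3).
Profit maximization for a price taker requires P·MP_H = w: 25·12·H^(-1/3) = 50.
So H^(-1/3) = 1/6, which gives H = 216.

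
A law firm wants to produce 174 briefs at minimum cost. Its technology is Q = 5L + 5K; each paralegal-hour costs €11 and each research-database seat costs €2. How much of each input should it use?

The inputs are perfect substitutes, so the firm uses whichever has the lower cost per unit of output.
Cost per unit of output via L is w/5 = 2.2; via K it is r/5 = 0.4. K is cheaper.
Producing Q = 174 with K alone: L = 0, K = 34.8.

L* = 0, K* = 34.8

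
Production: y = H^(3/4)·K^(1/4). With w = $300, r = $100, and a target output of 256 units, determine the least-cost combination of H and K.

Cost minimization requires the marginal rate of technical substitution to equal the input-price ratio: MP_H/MP_K = w/r.
Here MP_H/MP_K = (3/4)·(K/H)/(1/4) = 3·(K/H). Setting this equal to 300/100 = 3 gives K = H.
Substituting into y = 256: H^(3/4)·(H)^(1/4) = 256.
Solving, H = 256 and K = 256.

H* = 256, K* = 256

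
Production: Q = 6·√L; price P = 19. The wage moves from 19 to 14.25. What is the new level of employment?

From P·MP_L = w with MP_L = 3·L^(-1/2), the labor demand is L(w) = (57/w)^(2).
At w = 19: L = 9. At w = 14.25: L = 16.

L* = 16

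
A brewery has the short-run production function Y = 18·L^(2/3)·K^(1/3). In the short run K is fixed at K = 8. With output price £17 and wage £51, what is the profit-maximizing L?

With K = 8, MP_L = (2/3)·18·L^(-1/3)·8^(1/3) = 24·L^(-1/3).
Profit maximization for a price taker requires P·MP_L = w: 17·24·L^(-1/3) = 51.
So L^(-1/3) = 0.125, which gives L = 512.

L* = 512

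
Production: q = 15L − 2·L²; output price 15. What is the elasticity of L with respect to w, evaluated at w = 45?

ε = -0.25

From P·MP_L = w with MP_L = 15 − 4L, labor demand is L(w) = (15 − w/15)/4.
dL/dw = −1/(60) = -1/60.
At w = 45, L = 3, so ε = (dL/dw)·(w/L) = (-1/60)·(45/3) = -0.25.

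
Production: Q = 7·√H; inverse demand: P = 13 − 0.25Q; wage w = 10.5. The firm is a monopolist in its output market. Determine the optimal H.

Marginal revenue from the inverse demand is MR = 13 − 0.5Q.
The marginal product is MP_H = 3.5·H^(-1/2).
A monopolist hires until marginal revenue product equals the wage: MR·MP_H = w.
At H, Q = 7·√H. Substituting and solving: (13 − 3.5·√H)·3.5·H^(-1/2) = 10.5 gives H = 4.

H* = 4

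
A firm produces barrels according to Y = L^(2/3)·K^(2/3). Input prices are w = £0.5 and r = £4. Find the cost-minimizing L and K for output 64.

Cost minimization requires the marginal rate of technical substitution to equal the input-price ratio: MP_L/MP_K = w/r.
Here MP_L/MP_K = (2/3)·(K/L)/(2/3) = (K/L). Setting this equal to 0.5/4 = 0.125 gives K = 0.125L.
Substituting into Y = 64: L^(2/3)·(0.125L)^(2/3) = 64.
Solving, L = 64 and K = 8.

L* = 64, K* = 8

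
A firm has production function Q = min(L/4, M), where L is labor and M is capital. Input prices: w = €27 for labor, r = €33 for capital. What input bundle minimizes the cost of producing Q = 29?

With a fixed-proportions technology, the cost-minimizing bundle uses no slack in either input: L/4 = M = Q.
So L = 4·29 = 116 and M = 29.

L* = 116, M* = 29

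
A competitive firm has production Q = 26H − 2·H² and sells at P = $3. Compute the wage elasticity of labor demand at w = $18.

ε = -0.3

From P·MP_H = w with MP_H = 26 − 4H, labor demand is H(w) = (26 − w/3)/4.
dH/dw = −1/(12) = -1/12.
At w = 18, H = 5, so ε = (dH/dw)·(w/H) = (-1/12)·(18/5) = -0.3.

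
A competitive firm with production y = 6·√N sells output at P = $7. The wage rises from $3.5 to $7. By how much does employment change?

ΔN = -27

From P·MP_N = w with MP_N = 3·N^(-1/2), the labor demand is N(w) = (21/w)^(2).
At w = 3.5: N = 36. At w = 7: N = 9.
ΔN = 9 − 36 = -27.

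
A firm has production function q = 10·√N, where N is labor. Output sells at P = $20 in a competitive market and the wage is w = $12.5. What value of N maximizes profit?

N* = 64

MP_N = (1/2)·10·N^(-1/2) = 5·N^(-1/2).
Profit maximization for a price taker requires P·MP_N = w: 20·5·N^(-1/2) = 12.5.
So N^(-1/2) = 0.125, which gives N = 64.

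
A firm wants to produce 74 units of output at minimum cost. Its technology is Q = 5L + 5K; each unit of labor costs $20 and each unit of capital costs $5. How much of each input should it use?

L* = 0, K* = 14.8

The inputs are perfect substitutes, so the firm uses whichever has the lower cost per unit of output.
Cost per unit of output via L is w/5 = 4; via K it is r/5 = 1. K is cheaper.
Producing Q = 74 with K alone: L = 0, K = 14.8.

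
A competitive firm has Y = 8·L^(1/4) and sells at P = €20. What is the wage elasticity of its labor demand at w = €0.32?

MP_L = (1/4)·8·L^(-3/4), so P·MP_L = w gives 40·L^(-3/4) = w.
Solving, L(w) = (40/w)^(4/3). This is a constant-elasticity form: L ∝ w^(−4/3), so ε = −4/3.

ε = -4/3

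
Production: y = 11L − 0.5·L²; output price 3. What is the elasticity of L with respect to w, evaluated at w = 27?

From P·MP_L = w with MP_L = 11 − L, labor demand is L(w) = 11 − w/3.
dL/dw = −1/(3) = -1/3.
At w = 27, L = 2, so ε = (dL/dw)·(w/L) = (-1/3)·(27/2) = -4.5.

ε = -4.5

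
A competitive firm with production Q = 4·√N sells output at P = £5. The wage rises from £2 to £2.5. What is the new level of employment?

From P·MP_N = w with MP_N = 2·N^(-1/2), the labor demand is N(w) = (10/w)^(2).
At w = 2: N = 25. At w = 2.5: N = 16.

N* = 16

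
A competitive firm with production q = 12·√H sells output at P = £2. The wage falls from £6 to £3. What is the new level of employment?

H* = 16

From P·MP_H = w with MP_H = 6·H^(-1/2), the labor demand is H(w) = (12/w)^(2).
At w = 6: H = 4. At w = 3: H = 16.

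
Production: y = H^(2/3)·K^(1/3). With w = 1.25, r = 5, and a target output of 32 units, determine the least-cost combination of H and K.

Cost minimization requires the marginal rate of technical substitution to equal the input-price ratio: MP_H/MP_K = w/r.
Here MP_H/MP_K = (2/3)·(K/H)/(1/3) = 2·(K/H). Setting this equal to 1.25/5 = 0.25 gives K = 0.125H.
Substituting into y = 32: H^(2/3)·(0.125H)^(1/3) = 32.
Solving, H = 64 and K = 8.

H* = 64, K* = 8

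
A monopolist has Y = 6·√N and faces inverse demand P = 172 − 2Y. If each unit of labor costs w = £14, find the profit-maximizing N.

Marginal revenue from the inverse demand is MR = 172 − 4Y.
The marginal product is MP_N = 3·N^(-1/2).
A monopolist hires until marginal revenue product equals the wage: MR·MP_N = w.
At N, Y = 6·√N. Substituting and solving: (172 − 24·√N)·3·N^(-1/2) = 14 gives N = 36.

N* = 36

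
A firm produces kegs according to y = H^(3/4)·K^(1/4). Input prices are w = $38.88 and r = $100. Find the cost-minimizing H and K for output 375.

Cost minimization requires the marginal rate of technical substitution to equal the input-price ratio: MP_H/MP_K = w/r.
Here MP_H/MP_K = (3/4)·(K/H)/(1/4) = 3·(K/H). Setting this equal to 38.88/100 = 0.3888 gives K = 0.1296H.
Substituting into y = 375: H^(3/4)·(0.1296H)^(1/4) = 375.
Solving, H = 625 and K = 81.

H* = 625, K* = 81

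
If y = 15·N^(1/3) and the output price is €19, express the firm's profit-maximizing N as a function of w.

MP_N = (1/3)·15·N^(-2/3) = 5·N^(-2/3).
Setting P·MP_N = w: 95·N^(-2/3) = w.
Solving for N: N^(-2/3) = w/95, so N = (95/w)^(3/2).

N(w) = (95/w)^(3/2)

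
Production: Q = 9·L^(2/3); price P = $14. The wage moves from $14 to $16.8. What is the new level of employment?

From P·MP_L = w with MP_L = 6·L^(-1/3), the labor demand is L(w) = (84/w)^(3).
At w = 14: L = 216. At w = 16.8: L = 125.

L* = 125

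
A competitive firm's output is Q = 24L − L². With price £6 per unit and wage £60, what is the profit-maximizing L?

The marginal product of L is MP_L = 24 − 2L.
A price-taking firm hires until the value of the marginal product equals the wage: P·MP_L = w, so 6·(24 − 2L) = 60.
Then 24 − 2L = 10, giving L = 7.

L* = 7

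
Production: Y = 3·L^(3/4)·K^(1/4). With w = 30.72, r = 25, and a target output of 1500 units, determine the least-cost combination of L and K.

Cost minimization requires the marginal rate of technical substitution to equal the input-price ratio: MP_L/MP_K = w/r.
Here MP_L/MP_K = (3/4)·(K/L)/(1/4) = 3·(K/L). Setting this equal to 30.72/25 = 1.2288 gives K = 0.4096L.
Substituting into Y = 1500: 3·L^(3/4)·(0.4096L)^(1/4) = 1500.
Solving, L = 625 and K = 256.

L* = 625, K* = 256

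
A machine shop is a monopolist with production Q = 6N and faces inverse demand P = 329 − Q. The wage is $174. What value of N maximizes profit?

N* = 25

Marginal revenue from the inverse demand is MR = 329 − 2Q.
The marginal product is MP_N = 6.
A monopolist hires until marginal revenue product equals the wage: MR·MP_N = w.
(329 − 12N)·6 = 174, so N = 25.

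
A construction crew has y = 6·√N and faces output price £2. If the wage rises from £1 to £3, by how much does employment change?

From P·MP_N = w with MP_N = 3·N^(-1/2), the labor demand is N(w) = (6/w)^(2).
At w = 1: N = 36. At w = 3: N = 4.
ΔN = 4 − 36 = -32.

ΔN = -32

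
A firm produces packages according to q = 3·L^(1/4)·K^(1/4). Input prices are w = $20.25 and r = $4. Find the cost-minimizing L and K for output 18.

Cost minimization requires the marginal rate of technical substitution to equal the input-price ratio: MP_L/MP_K = w/r.
Here MP_L/MP_K = (1/4)·(K/L)/(1/4) = (K/L). Setting this equal to 20.25/4 = 5.0625 gives K = 5.0625L.
Substituting into q = 18: 3·L^(1/4)·(5.0625L)^(1/4) = 18.
Solving, L = 16 and K = 81.

L* = 16, K* = 81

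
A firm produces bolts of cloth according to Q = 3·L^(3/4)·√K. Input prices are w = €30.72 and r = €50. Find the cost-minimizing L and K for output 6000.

Cost minimization requires the marginal rate of technical substitution to equal the input-price ratio: MP_L/MP_K = w/r.
Here MP_L/MP_K = (3/4)·(K/L)/(1/2) = 1.5·(K/L). Setting this equal to 30.72/50 = 0.6144 gives K = 0.4096L.
Substituting into Q = 6000: 3·L^(3/4)·(0.4096L)^(1/2) = 6000.
Solving, L = 625 and K = 256.

L* = 625, K* = 256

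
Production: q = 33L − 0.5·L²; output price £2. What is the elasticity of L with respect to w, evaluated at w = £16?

From P·MP_L = w with MP_L = 33 − L, labor demand is L(w) = 33 − w/2.
dL/dw = −1/(2) = -0.5.
At w = 16, L = 25, so ε = (dL/dw)·(w/L) = (-0.5)·(16/25) = -0.32.

ε = -0.32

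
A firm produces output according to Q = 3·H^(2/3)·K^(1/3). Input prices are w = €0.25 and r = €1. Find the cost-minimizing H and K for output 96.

Cost minimization requires the marginal rate of technical substitution to equal the input-price ratio: MP_H/MP_K = w/r.
Here MP_H/MP_K = (2/3)·(K/H)/(1/3) = 2·(K/H). Setting this equal to 0.25/1 = 0.25 gives K = 0.125H.
Substituting into Q = 96: 3·H^(2/3)·(0.125H)^(1/3) = 96.
Solving, H = 64 and K = 8.

H* = 64, K* = 8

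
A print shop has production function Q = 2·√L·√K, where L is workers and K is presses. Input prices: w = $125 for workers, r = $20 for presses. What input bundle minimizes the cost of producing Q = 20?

L* = 4, K* = 25

Cost minimization requires the marginal rate of technical substitution to equal the input-price ratio: MP_L/MP_K = w/r.
Here MP_L/MP_K = (1/2)·(K/L)/(1/2) = (K/L). Setting this equal to 125/20 = 6.25 gives K = 6.25L.
Substituting into Q = 20: 2·L^(1/2)·(6.25L)^(1/2) = 20.
Solving, L = 4 and K = 25.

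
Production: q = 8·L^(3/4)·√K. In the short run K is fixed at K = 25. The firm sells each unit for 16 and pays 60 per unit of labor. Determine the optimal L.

With K = 25, MP_L = (3/4)·8·L^(-1/4)·25^(1/2) = 30·L^(-1/4).
Profit maximization for a price taker requires P·MP_L = w: 16·30·L^(-1/4) = 60.
So L^(-1/4) = 0.125, which gives L = 4096.

L* = 4096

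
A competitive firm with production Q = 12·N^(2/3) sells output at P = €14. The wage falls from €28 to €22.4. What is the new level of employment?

From P·MP_N = w with MP_N = 8·N^(-1/3), the labor demand is N(w) = (112/w)^(3).
At w = 28: N = 64. At w = 22.4: N = 125.

N* = 125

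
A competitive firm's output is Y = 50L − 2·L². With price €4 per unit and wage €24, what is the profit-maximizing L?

L* = 11

The marginal product of L is MP_L = 50 − 4L.
A price-taking firm hires until the value of the marginal product equals the wage: P·MP_L = w, so 4·(50 − 4L) = 24.
Then 50 − 4L = 6, giving L = 11.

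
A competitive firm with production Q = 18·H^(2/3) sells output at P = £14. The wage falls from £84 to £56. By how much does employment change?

From P·MP_H = w with MP_H = 12·H^(-1/3), the labor demand is H(w) = (168/w)^(3).
At w = 84: H = 8. At w = 56: H = 27.
ΔH = 27 − 8 = 19.

ΔH = 19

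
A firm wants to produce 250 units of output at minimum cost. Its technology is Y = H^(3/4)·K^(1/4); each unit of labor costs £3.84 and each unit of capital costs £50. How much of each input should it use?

Cost minimization requires the marginal rate of technical substitution to equal the input-price ratio: MP_H/MP_K = w/r.
Here MP_H/MP_K = (3/4)·(K/H)/(1/4) = 3·(K/H). Setting this equal to 3.84/50 = 0.0768 gives K = 0.0256H.
Substituting into Y = 250: H^(3/4)·(0.0256H)^(1/4) = 250.
Solving, H = 625 and K = 16.

H* = 625, K* = 16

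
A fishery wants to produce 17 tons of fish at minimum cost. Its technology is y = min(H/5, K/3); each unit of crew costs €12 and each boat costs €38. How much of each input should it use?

H* = 85, K* = 51

With a fixed-proportions technology, the cost-minimizing bundle uses no slack in either input: H/5 = K/3 = y.
So H = 5·17 = 85 and K = 3·17 = 51.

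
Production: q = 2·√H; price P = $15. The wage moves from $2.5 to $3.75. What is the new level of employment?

From P·MP_H = w with MP_H = H^(-1/2), the labor demand is H(w) = (15/w)^(2).
At w = 2.5: H = 36. At w = 3.75: H = 16.

H* = 16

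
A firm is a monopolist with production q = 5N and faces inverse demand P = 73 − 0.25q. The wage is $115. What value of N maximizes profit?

N* = 20

Marginal revenue from the inverse demand is MR = 73 − 0.5q.
The marginal product is MP_N = 5.
A monopolist hires until marginal revenue product equals the wage: MR·MP_N = w.
(73 − 2.5N)·5 = 115, so N = 20.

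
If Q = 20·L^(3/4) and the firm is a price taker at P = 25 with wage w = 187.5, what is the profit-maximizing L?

L* = 16

MP_L = (3/4)·20·L^(-1/4) = 15·L^(-1/4).
Profit maximization for a price taker requires P·MP_L = w: 25·15·L^(-1/4) = 187.5.
So L^(-1/4) = 0.5, which gives L = 16.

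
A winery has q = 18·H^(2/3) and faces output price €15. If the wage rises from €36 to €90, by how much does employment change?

ΔH = -117

From P·MP_H = w with MP_H = 12·H^(-1/3), the labor demand is H(w) = (180/w)^(3).
At w = 36: H = 125. At w = 90: H = 8.
ΔH = 8 − 125 = -117.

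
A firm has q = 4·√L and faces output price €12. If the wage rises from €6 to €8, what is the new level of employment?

From P·MP_L = w with MP_L = 2·L^(-1/2), the labor demand is L(w) = (24/w)^(2).
At w = 6: L = 16. At w = 8: L = 9.

L* = 9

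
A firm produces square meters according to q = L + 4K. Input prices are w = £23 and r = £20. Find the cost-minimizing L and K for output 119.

L* = 0, K* = 29.75

The inputs are perfect substitutes, so the firm uses whichever has the lower cost per unit of output.
Cost per unit of output via L is 23; via K it is 5. K is cheaper.
Producing q = 119 with K alone: L = 0, K = 29.75.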